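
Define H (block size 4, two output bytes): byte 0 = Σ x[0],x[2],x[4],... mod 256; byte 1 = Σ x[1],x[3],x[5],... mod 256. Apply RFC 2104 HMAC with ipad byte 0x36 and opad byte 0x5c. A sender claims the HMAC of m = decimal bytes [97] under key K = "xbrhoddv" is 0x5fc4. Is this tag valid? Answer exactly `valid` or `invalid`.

Key "xbrhoddv" = 78 62 72 68 6f 64 64 76 is 8 bytes > B = 4, so hash it first: H(key) = bd a4, then zero-pad to 4 bytes: K' = bd a4 00 00.
K' ⊕ ipad = 8b 92 36 36; K' ⊕ opad = e1 f8 5c 5c.
Inner hash: even-index sum = 290 mod 256 = 34; odd-index sum = 200 mod 256 = 200 → 22 c8.
Outer hash (recomputed tag): even-index sum = 351 mod 256 = 95; odd-index sum = 540 mod 256 = 28 → 5f 1c.
Recomputed tag = 5f1c; claimed = 5fc4 → mismatch.

invalid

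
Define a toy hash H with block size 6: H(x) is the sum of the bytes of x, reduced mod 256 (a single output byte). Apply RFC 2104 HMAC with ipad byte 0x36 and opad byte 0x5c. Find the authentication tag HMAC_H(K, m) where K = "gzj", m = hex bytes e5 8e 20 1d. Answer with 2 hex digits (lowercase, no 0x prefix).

f6

Key "gzj" = 67 7a 6a is 3 bytes ≤ B = 6; zero-pad to 6 bytes: K' = 67 7a 6a 00 00 00.
K' ⊕ ipad = 51 4c 5c 36 36 36.  K' ⊕ opad = 3b 26 36 5c 5c 5c.
Inner input = (K'⊕ipad) ∥ m = 51 4c 5c 36 36 36 ∥ e5 8e 20 1d.
Inner hash: sum = 81+76+92+54+54+54+229+142+32+29 = 843; mod 256 = 75 → 4b.
Outer input = (K'⊕opad) ∥ inner = 3b 26 36 5c 5c 5c ∥ 4b.
Outer hash (tag): sum = 59+38+54+92+92+92+75 = 502; mod 256 = 246 → f6.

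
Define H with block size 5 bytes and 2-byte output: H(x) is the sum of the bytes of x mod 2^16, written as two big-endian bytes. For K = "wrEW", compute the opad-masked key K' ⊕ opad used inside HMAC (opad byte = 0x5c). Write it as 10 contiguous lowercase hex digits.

2b2e190b5c

Key "wrEW" = 77 72 45 57 is 4 bytes ≤ B = 5; zero-pad to 5 bytes: K' = 77 72 45 57 00.
XOR each byte with 0x5c: 77⊕5c=2b, 72⊕5c=2e, 45⊕5c=19, 57⊕5c=0b, 00⊕5c=5c.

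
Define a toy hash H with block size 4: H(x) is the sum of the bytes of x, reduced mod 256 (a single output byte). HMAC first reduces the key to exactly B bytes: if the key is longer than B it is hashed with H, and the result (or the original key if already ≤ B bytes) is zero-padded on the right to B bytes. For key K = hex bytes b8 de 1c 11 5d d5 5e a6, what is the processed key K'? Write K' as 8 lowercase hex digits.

|K| = 8 > B = 4, so first hash the key.
H(K): sum = 184+222+28+17+93+213+94+166 = 1017; mod 256 = 249 → f9.
Zero-pad H(K) = f9 to 4 bytes: K' = f9 00 00 00.

f9000000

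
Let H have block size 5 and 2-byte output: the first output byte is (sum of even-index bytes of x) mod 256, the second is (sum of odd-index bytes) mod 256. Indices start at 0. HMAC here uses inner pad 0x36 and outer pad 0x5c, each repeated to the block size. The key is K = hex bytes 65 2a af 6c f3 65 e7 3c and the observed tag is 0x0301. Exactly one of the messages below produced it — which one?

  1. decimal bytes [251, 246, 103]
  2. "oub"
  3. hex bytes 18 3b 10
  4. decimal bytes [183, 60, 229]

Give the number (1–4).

Key hex bytes 65 2a af 6c f3 65 e7 3c is 8 bytes > B = 5, so hash it first: H(key) = ee 37, then zero-pad to 5 bytes: K' = ee 37 00 00 00.
K' ⊕ ipad = d8 01 36 36 36; K' ⊕ opad = b2 6b 5c 5c 5c.
m1: inner = H(d8 01 36 36 36 fb f6 67) = 3a 99; tag = H(b2 6b 5c 5c 5c 3a 99) = 0301 ← matches
m2: inner = H(d8 01 36 36 36 6f 75 62) = b9 08; tag = H(b2 6b 5c 5c 5c b9 08) = 7280
m3: inner = H(d8 01 36 36 36 18 3b 10) = 7f 5f; tag = H(b2 6b 5c 5c 5c 7f 5f) = c946
m4: inner = H(d8 01 36 36 36 b7 3c e5) = 80 d3; tag = H(b2 6b 5c 5c 5c 80 d3) = 3d47

1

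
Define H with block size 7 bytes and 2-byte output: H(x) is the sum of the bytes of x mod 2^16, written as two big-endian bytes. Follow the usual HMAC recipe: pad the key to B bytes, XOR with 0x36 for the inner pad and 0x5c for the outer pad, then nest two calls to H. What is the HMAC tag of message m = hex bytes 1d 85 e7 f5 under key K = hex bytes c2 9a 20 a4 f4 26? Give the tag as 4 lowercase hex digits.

0529

Key hex bytes c2 9a 20 a4 f4 26 is 6 bytes ≤ B = 7; zero-pad to 7 bytes: K' = c2 9a 20 a4 f4 26 00.
K' ⊕ ipad = f4 ac 16 92 c2 10 36.  K' ⊕ opad = 9e c6 7c f8 a8 7a 5c.
Inner input = (K'⊕ipad) ∥ m = f4 ac 16 92 c2 10 36 ∥ 1d 85 e7 f5.
Inner hash: sum = 244+172+22+146+194+16+54+29+133+231+245 = 1486 → 05 ce.
Outer input = (K'⊕opad) ∥ inner = 9e c6 7c f8 a8 7a 5c ∥ 05 ce.
Outer hash (tag): sum = 158+198+124+248+168+122+92+5+206 = 1321 → 05 29.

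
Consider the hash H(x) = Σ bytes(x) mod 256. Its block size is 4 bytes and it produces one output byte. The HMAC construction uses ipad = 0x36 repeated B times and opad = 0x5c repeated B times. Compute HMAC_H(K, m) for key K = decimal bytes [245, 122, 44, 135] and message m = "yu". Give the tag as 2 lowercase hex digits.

e2

Key decimal bytes [245, 122, 44, 135] = f5 7a 2c 87 is exactly B = 4 bytes: K' = f5 7a 2c 87.
K' ⊕ ipad = c3 4c 1a b1.  K' ⊕ opad = a9 26 70 db.
Inner input = (K'⊕ipad) ∥ m = c3 4c 1a b1 ∥ 79 75.
Inner hash: sum = 195+76+26+177+121+117 = 712; mod 256 = 200 → c8.
Outer input = (K'⊕opad) ∥ inner = a9 26 70 db ∥ c8.
Outer hash (tag): sum = 169+38+112+219+200 = 738; mod 256 = 226 → e2.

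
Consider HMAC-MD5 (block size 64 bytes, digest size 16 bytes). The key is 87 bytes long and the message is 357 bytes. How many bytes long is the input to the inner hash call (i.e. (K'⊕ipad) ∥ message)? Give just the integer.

Key is 87 > 64 bytes, so it is hashed to 16 bytes then zero-padded to 64: |K'| = 64.
Inner input = (K'⊕ipad) ∥ m → 64 + 357 = 421 bytes.

421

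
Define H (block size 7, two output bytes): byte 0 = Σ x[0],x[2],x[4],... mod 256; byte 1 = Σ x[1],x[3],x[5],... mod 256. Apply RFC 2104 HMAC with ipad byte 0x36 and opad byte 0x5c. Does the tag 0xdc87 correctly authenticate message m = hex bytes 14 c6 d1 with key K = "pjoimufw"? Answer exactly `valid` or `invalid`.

Key "pjoimufw" = 70 6a 6f 69 6d 75 66 77 is 8 bytes > B = 7, so hash it first: H(key) = b2 bf, then zero-pad to 7 bytes: K' = b2 bf 00 00 00 00 00.
K' ⊕ ipad = 84 89 36 36 36 36 36; K' ⊕ opad = ee e3 5c 5c 5c 5c 5c.
Inner hash: even-index sum = 492 mod 256 = 236; odd-index sum = 474 mod 256 = 218 → ec da.
Outer hash (recomputed tag): even-index sum = 732 mod 256 = 220; odd-index sum = 647 mod 256 = 135 → dc 87.
Recomputed tag = dc87; claimed = dc87 → match.

valid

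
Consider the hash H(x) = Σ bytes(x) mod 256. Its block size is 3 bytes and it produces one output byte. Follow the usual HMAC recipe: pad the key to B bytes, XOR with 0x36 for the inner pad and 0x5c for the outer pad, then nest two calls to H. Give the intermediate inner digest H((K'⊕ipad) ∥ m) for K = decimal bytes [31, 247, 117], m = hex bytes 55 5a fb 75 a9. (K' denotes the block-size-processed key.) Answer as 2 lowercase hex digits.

f5

Key decimal bytes [31, 247, 117] = 1f f7 75 is exactly B = 3 bytes: K' = 1f f7 75.
K' ⊕ ipad = 29 c1 43.
Inner input = 29 c1 43 ∥ 55 5a fb 75 a9.
Inner hash: sum = 41+193+67+85+90+251+117+169 = 1013; mod 256 = 245 → f5.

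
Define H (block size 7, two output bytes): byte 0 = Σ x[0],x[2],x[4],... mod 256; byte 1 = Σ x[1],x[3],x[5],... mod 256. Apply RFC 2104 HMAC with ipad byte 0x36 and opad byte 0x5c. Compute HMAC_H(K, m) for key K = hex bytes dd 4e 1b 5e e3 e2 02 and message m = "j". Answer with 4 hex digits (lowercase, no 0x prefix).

Key hex bytes dd 4e 1b 5e e3 e2 02 is exactly B = 7 bytes: K' = dd 4e 1b 5e e3 e2 02.
K' ⊕ ipad = eb 78 2d 68 d5 d4 34.  K' ⊕ opad = 81 12 47 02 bf be 5e.
Inner input = (K'⊕ipad) ∥ m = eb 78 2d 68 d5 d4 34 ∥ 6a.
Inner hash: even-index sum = 545 mod 256 = 33; odd-index sum = 542 mod 256 = 30 → 21 1e.
Outer input = (K'⊕opad) ∥ inner = 81 12 47 02 bf be 5e ∥ 21 1e.
Outer hash (tag): even-index sum = 515 mod 256 = 3; odd-index sum = 243 mod 256 = 243 → 03 f3.

03f3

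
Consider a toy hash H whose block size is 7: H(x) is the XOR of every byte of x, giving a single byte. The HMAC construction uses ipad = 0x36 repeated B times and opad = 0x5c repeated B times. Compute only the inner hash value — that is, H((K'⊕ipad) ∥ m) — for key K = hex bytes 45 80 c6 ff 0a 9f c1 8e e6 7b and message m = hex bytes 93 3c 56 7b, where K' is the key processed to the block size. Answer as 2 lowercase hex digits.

Key hex bytes 45 80 c6 ff 0a 9f c1 8e e6 7b is 10 bytes > B = 7, so hash it first: H(key) = bb, then zero-pad to 7 bytes: K' = bb 00 00 00 00 00 00.
K' ⊕ ipad = 8d 36 36 36 36 36 36.
Inner input = 8d 36 36 36 36 36 36 ∥ 93 3c 56 7b.
Inner hash: XOR 8d⊕36⊕36⊕36⊕36⊕36⊕36⊕93⊕3c⊕56⊕7b = 0f.

0f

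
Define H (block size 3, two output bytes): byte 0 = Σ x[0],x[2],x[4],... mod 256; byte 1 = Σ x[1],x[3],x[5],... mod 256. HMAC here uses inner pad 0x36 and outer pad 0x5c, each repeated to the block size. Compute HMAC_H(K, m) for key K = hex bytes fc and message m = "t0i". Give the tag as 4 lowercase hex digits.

0f8c

Key hex bytes fc is 1 byte ≤ B = 3; zero-pad to 3 bytes: K' = fc 00 00.
K' ⊕ ipad = ca 36 36.  K' ⊕ opad = a0 5c 5c.
Inner input = (K'⊕ipad) ∥ m = ca 36 36 ∥ 74 30 69.
Inner hash: even-index sum = 304 mod 256 = 48; odd-index sum = 275 mod 256 = 19 → 30 13.
Outer input = (K'⊕opad) ∥ inner = a0 5c 5c ∥ 30 13.
Outer hash (tag): even-index sum = 271 mod 256 = 15; odd-index sum = 140 mod 256 = 140 → 0f 8c.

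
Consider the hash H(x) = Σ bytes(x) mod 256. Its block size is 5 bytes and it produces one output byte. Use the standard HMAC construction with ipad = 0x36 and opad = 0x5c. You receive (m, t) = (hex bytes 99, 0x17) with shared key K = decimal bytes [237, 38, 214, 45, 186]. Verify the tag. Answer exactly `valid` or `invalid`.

Key decimal bytes [237, 38, 214, 45, 186] = ed 26 d6 2d ba is exactly B = 5 bytes: K' = ed 26 d6 2d ba.
K' ⊕ ipad = db 10 e0 1b 8c; K' ⊕ opad = b1 7a 8a 71 e6.
Inner hash: sum = 219+16+224+27+140+153 = 779; mod 256 = 11 → 0b.
Outer hash (recomputed tag): sum = 177+122+138+113+230+11 = 791; mod 256 = 23 → 17.
Recomputed tag = 17; claimed = 17 → match.

valid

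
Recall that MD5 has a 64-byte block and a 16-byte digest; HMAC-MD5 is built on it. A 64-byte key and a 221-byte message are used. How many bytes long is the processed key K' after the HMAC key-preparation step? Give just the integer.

64

Key is 64 ≤ 64 bytes, zero-padded: |K'| = 64.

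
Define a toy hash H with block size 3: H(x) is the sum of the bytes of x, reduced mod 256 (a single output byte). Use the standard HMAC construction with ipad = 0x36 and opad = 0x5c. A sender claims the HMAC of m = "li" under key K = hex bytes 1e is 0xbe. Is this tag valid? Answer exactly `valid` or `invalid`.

Key hex bytes 1e is 1 byte ≤ B = 3; zero-pad to 3 bytes: K' = 1e 00 00.
K' ⊕ ipad = 28 36 36; K' ⊕ opad = 42 5c 5c.
Inner hash: sum = 40+54+54+108+105 = 361; mod 256 = 105 → 69.
Outer hash (recomputed tag): sum = 66+92+92+105 = 355; mod 256 = 99 → 63.
Recomputed tag = 63; claimed = be → mismatch.

invalid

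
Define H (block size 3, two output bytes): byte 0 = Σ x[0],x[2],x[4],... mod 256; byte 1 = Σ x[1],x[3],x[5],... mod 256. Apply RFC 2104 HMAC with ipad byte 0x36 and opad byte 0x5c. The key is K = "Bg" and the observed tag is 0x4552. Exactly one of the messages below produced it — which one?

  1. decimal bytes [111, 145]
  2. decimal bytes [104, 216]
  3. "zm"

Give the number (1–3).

3

Key "Bg" = 42 67 is 2 bytes ≤ B = 3; zero-pad to 3 bytes: K' = 42 67 00.
K' ⊕ ipad = 74 51 36; K' ⊕ opad = 1e 3b 5c.
m1: inner = H(74 51 36 6f 91) = 3b c0; tag = H(1e 3b 5c 3b c0) = 3a76
m2: inner = H(74 51 36 68 d8) = 82 b9; tag = H(1e 3b 5c 82 b9) = 33bd
m3: inner = H(74 51 36 7a 6d) = 17 cb; tag = H(1e 3b 5c 17 cb) = 4552 ← matches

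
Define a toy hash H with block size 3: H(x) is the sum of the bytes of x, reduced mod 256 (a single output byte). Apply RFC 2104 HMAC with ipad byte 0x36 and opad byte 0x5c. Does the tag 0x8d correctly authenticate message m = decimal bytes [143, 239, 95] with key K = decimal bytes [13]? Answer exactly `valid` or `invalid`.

Key decimal bytes [13] = 0d is 1 byte ≤ B = 3; zero-pad to 3 bytes: K' = 0d 00 00.
K' ⊕ ipad = 3b 36 36; K' ⊕ opad = 51 5c 5c.
Inner hash: sum = 59+54+54+143+239+95 = 644; mod 256 = 132 → 84.
Outer hash (recomputed tag): sum = 81+92+92+132 = 397; mod 256 = 141 → 8d.
Recomputed tag = 8d; claimed = 8d → match.

valid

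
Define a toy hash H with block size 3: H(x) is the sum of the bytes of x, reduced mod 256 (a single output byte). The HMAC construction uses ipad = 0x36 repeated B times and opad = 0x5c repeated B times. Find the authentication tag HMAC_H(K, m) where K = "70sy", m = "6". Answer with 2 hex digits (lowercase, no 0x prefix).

Key "70sy" = 37 30 73 79 is 4 bytes > B = 3, so hash it first: H(key) = 53, then zero-pad to 3 bytes: K' = 53 00 00.
K' ⊕ ipad = 65 36 36.  K' ⊕ opad = 0f 5c 5c.
Inner input = (K'⊕ipad) ∥ m = 65 36 36 ∥ 36.
Inner hash: sum = 101+54+54+54 = 263; mod 256 = 7 → 07.
Outer input = (K'⊕opad) ∥ inner = 0f 5c 5c ∥ 07.
Outer hash (tag): sum = 15+92+92+7 = 206 → ce.

ce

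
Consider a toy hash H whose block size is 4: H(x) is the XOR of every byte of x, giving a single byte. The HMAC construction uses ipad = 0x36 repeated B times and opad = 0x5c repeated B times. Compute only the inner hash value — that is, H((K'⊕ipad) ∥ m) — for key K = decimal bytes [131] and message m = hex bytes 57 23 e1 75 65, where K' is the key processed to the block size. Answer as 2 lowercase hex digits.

06

Key decimal bytes [131] = 83 is 1 byte ≤ B = 4; zero-pad to 4 bytes: K' = 83 00 00 00.
K' ⊕ ipad = b5 36 36 36.
Inner input = b5 36 36 36 ∥ 57 23 e1 75 65.
Inner hash: XOR b5⊕36⊕36⊕36⊕57⊕23⊕e1⊕75⊕65 = 06.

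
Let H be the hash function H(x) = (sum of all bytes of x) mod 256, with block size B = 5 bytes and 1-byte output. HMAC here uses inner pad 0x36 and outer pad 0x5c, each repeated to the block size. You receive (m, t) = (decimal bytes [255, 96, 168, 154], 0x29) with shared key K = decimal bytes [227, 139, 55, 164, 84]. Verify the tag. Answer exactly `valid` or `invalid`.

Key decimal bytes [227, 139, 55, 164, 84] = e3 8b 37 a4 54 is exactly B = 5 bytes: K' = e3 8b 37 a4 54.
K' ⊕ ipad = d5 bd 01 92 62; K' ⊕ opad = bf d7 6b f8 08.
Inner hash: sum = 213+189+1+146+98+255+96+168+154 = 1320; mod 256 = 40 → 28.
Outer hash (recomputed tag): sum = 191+215+107+248+8+40 = 809; mod 256 = 41 → 29.
Recomputed tag = 29; claimed = 29 → match.

valid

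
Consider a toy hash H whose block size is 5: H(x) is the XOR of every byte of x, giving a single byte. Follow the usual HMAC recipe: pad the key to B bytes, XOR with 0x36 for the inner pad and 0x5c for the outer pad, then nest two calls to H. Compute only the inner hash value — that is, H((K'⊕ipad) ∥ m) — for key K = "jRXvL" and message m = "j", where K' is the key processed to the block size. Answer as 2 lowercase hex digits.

Key "jRXvL" = 6a 52 58 76 4c is exactly B = 5 bytes: K' = 6a 52 58 76 4c.
K' ⊕ ipad = 5c 64 6e 40 7a.
Inner input = 5c 64 6e 40 7a ∥ 6a.
Inner hash: XOR 5c⊕64⊕6e⊕40⊕7a⊕6a = 06.

06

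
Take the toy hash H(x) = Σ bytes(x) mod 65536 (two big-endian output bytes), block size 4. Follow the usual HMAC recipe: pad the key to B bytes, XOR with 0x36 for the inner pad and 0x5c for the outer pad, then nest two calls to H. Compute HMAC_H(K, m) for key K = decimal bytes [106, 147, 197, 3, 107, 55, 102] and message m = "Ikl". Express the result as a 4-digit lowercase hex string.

Key decimal bytes [106, 147, 197, 3, 107, 55, 102] = 6a 93 c5 03 6b 37 66 is 7 bytes > B = 4, so hash it first: H(key) = 02 cd, then zero-pad to 4 bytes: K' = 02 cd 00 00.
K' ⊕ ipad = 34 fb 36 36.  K' ⊕ opad = 5e 91 5c 5c.
Inner input = (K'⊕ipad) ∥ m = 34 fb 36 36 ∥ 49 6b 6c.
Inner hash: sum = 52+251+54+54+73+107+108 = 699 → 02 bb.
Outer input = (K'⊕opad) ∥ inner = 5e 91 5c 5c ∥ 02 bb.
Outer hash (tag): sum = 94+145+92+92+2+187 = 612 → 02 64.

0264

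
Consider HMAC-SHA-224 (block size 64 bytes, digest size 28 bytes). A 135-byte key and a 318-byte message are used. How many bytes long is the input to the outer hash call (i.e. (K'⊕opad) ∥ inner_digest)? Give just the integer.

92

Key is 135 > 64 bytes, so it is hashed to 28 bytes then zero-padded to 64: |K'| = 64.
Outer input = (K'⊕opad) ∥ H(inner) → 64 + 28 = 92 bytes.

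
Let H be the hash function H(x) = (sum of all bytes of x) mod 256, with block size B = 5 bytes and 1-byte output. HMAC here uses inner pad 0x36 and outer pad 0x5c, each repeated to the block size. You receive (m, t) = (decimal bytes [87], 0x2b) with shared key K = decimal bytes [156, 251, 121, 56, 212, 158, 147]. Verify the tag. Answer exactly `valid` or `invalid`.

Key decimal bytes [156, 251, 121, 56, 212, 158, 147] = 9c fb 79 38 d4 9e 93 is 7 bytes > B = 5, so hash it first: H(key) = 4d, then zero-pad to 5 bytes: K' = 4d 00 00 00 00.
K' ⊕ ipad = 7b 36 36 36 36; K' ⊕ opad = 11 5c 5c 5c 5c.
Inner hash: sum = 123+54+54+54+54+87 = 426; mod 256 = 170 → aa.
Outer hash (recomputed tag): sum = 17+92+92+92+92+170 = 555; mod 256 = 43 → 2b.
Recomputed tag = 2b; claimed = 2b → match.

valid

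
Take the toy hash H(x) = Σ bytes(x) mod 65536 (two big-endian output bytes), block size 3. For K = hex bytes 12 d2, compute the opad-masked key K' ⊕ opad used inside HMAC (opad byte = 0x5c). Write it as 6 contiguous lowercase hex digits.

Key hex bytes 12 d2 is 2 bytes ≤ B = 3; zero-pad to 3 bytes: K' = 12 d2 00.
XOR each byte with 0x5c: 12⊕5c=4e, d2⊕5c=8e, 00⊕5c=5c.

4e8e5c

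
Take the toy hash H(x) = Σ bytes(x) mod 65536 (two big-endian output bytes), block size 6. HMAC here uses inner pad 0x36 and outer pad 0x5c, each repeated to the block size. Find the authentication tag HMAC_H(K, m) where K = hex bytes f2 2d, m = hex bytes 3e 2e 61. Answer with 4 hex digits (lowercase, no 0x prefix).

0315

Key hex bytes f2 2d is 2 bytes ≤ B = 6; zero-pad to 6 bytes: K' = f2 2d 00 00 00 00.
K' ⊕ ipad = c4 1b 36 36 36 36.  K' ⊕ opad = ae 71 5c 5c 5c 5c.
Inner input = (K'⊕ipad) ∥ m = c4 1b 36 36 36 36 ∥ 3e 2e 61.
Inner hash: sum = 196+27+54+54+54+54+62+46+97 = 644 → 02 84.
Outer input = (K'⊕opad) ∥ inner = ae 71 5c 5c 5c 5c ∥ 02 84.
Outer hash (tag): sum = 174+113+92+92+92+92+2+132 = 789 → 03 15.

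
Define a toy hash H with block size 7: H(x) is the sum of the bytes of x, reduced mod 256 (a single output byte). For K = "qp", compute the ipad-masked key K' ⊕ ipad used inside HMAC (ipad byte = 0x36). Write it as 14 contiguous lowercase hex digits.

47463636363636

Key "qp" = 71 70 is 2 bytes ≤ B = 7; zero-pad to 7 bytes: K' = 71 70 00 00 00 00 00.
XOR each byte with 0x36: 71⊕36=47, 70⊕36=46, 00⊕36=36, 00⊕36=36, 00⊕36=36, 00⊕36=36, 00⊕36=36.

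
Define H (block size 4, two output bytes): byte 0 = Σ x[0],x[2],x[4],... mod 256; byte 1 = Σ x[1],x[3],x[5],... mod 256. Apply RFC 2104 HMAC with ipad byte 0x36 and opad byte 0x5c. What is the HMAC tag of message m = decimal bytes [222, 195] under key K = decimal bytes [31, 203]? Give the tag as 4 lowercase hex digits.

Key decimal bytes [31, 203] = 1f cb is 2 bytes ≤ B = 4; zero-pad to 4 bytes: K' = 1f cb 00 00.
K' ⊕ ipad = 29 fd 36 36.  K' ⊕ opad = 43 97 5c 5c.
Inner input = (K'⊕ipad) ∥ m = 29 fd 36 36 ∥ de c3.
Inner hash: even-index sum = 317 mod 256 = 61; odd-index sum = 502 mod 256 = 246 → 3d f6.
Outer input = (K'⊕opad) ∥ inner = 43 97 5c 5c ∥ 3d f6.
Outer hash (tag): even-index sum = 220 mod 256 = 220; odd-index sum = 489 mod 256 = 233 → dc e9.

dce9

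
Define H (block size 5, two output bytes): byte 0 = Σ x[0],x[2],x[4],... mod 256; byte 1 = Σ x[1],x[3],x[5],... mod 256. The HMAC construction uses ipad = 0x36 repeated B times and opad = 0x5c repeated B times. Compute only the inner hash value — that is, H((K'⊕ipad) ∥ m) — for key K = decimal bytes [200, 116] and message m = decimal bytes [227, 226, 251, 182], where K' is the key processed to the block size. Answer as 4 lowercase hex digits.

Key decimal bytes [200, 116] = c8 74 is 2 bytes ≤ B = 5; zero-pad to 5 bytes: K' = c8 74 00 00 00.
K' ⊕ ipad = fe 42 36 36 36.
Inner input = fe 42 36 36 36 ∥ e3 e2 fb b6.
Inner hash: even-index sum = 770 mod 256 = 2; odd-index sum = 598 mod 256 = 86 → 02 56.

0256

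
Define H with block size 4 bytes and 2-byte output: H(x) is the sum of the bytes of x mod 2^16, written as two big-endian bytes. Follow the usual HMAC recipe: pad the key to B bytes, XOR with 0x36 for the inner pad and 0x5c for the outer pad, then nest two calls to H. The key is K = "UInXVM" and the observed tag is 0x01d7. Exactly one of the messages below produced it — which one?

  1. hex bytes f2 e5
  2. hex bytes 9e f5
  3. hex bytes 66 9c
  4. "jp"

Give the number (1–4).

Key "UInXVM" = 55 49 6e 58 56 4d is 6 bytes > B = 4, so hash it first: H(key) = 02 07, then zero-pad to 4 bytes: K' = 02 07 00 00.
K' ⊕ ipad = 34 31 36 36; K' ⊕ opad = 5e 5b 5c 5c.
m1: inner = H(34 31 36 36 f2 e5) = 02 a8; tag = H(5e 5b 5c 5c 02 a8) = 021b
m2: inner = H(34 31 36 36 9e f5) = 02 64; tag = H(5e 5b 5c 5c 02 64) = 01d7 ← matches
m3: inner = H(34 31 36 36 66 9c) = 01 d3; tag = H(5e 5b 5c 5c 01 d3) = 0245
m4: inner = H(34 31 36 36 6a 70) = 01 ab; tag = H(5e 5b 5c 5c 01 ab) = 021d

2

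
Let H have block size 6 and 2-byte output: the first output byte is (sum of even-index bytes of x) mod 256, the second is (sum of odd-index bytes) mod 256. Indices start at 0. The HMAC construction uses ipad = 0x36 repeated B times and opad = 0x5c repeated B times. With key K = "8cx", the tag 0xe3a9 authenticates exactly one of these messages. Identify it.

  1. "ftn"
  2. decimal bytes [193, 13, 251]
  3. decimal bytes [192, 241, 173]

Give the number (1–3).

3

Key "8cx" = 38 63 78 is 3 bytes ≤ B = 6; zero-pad to 6 bytes: K' = 38 63 78 00 00 00.
K' ⊕ ipad = 0e 55 4e 36 36 36; K' ⊕ opad = 64 3f 24 5c 5c 5c.
m1: inner = H(0e 55 4e 36 36 36 66 74 6e) = 66 35; tag = H(64 3f 24 5c 5c 5c 66 35) = 4a2c
m2: inner = H(0e 55 4e 36 36 36 c1 0d fb) = 4e ce; tag = H(64 3f 24 5c 5c 5c 4e ce) = 32c5
m3: inner = H(0e 55 4e 36 36 36 c0 f1 ad) = ff b2; tag = H(64 3f 24 5c 5c 5c ff b2) = e3a9 ← matches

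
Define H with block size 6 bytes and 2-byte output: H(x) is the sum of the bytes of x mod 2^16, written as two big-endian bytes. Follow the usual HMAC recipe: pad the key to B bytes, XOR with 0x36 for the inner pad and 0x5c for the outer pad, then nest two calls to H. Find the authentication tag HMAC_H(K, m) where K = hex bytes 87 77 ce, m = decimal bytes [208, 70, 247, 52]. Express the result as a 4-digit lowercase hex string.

Key hex bytes 87 77 ce is 3 bytes ≤ B = 6; zero-pad to 6 bytes: K' = 87 77 ce 00 00 00.
K' ⊕ ipad = b1 41 f8 36 36 36.  K' ⊕ opad = db 2b 92 5c 5c 5c.
Inner input = (K'⊕ipad) ∥ m = b1 41 f8 36 36 36 ∥ d0 46 f7 34.
Inner hash: sum = 177+65+248+54+54+54+208+70+247+52 = 1229 → 04 cd.
Outer input = (K'⊕opad) ∥ inner = db 2b 92 5c 5c 5c ∥ 04 cd.
Outer hash (tag): sum = 219+43+146+92+92+92+4+205 = 893 → 03 7d.

037d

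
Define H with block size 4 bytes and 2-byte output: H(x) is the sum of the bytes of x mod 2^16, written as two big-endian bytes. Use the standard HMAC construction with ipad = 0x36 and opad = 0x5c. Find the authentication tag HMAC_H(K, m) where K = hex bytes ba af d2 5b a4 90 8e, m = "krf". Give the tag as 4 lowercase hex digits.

0165

Key hex bytes ba af d2 5b a4 90 8e is 7 bytes > B = 4, so hash it first: H(key) = 04 58, then zero-pad to 4 bytes: K' = 04 58 00 00.
K' ⊕ ipad = 32 6e 36 36.  K' ⊕ opad = 58 04 5c 5c.
Inner input = (K'⊕ipad) ∥ m = 32 6e 36 36 ∥ 6b 72 66.
Inner hash: sum = 50+110+54+54+107+114+102 = 591 → 02 4f.
Outer input = (K'⊕opad) ∥ inner = 58 04 5c 5c ∥ 02 4f.
Outer hash (tag): sum = 88+4+92+92+2+79 = 357 → 01 65.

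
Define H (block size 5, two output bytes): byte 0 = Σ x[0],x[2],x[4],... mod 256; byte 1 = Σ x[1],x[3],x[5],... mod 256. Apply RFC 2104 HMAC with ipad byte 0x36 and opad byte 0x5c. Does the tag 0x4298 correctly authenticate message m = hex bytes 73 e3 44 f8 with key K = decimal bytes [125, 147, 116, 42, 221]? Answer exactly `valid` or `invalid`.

Key decimal bytes [125, 147, 116, 42, 221] = 7d 93 74 2a dd is exactly B = 5 bytes: K' = 7d 93 74 2a dd.
K' ⊕ ipad = 4b a5 42 1c eb; K' ⊕ opad = 21 cf 28 76 81.
Inner hash: even-index sum = 851 mod 256 = 83; odd-index sum = 376 mod 256 = 120 → 53 78.
Outer hash (recomputed tag): even-index sum = 322 mod 256 = 66; odd-index sum = 408 mod 256 = 152 → 42 98.
Recomputed tag = 4298; claimed = 4298 → match.

valid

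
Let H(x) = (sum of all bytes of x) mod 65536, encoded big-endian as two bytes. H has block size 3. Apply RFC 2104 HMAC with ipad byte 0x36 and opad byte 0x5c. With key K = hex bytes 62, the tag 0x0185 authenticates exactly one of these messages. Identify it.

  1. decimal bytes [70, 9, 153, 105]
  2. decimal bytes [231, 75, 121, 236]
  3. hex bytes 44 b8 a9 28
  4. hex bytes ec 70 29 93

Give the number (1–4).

Key hex bytes 62 is 1 byte ≤ B = 3; zero-pad to 3 bytes: K' = 62 00 00.
K' ⊕ ipad = 54 36 36; K' ⊕ opad = 3e 5c 5c.
m1: inner = H(54 36 36 46 09 99 69) = 02 11; tag = H(3e 5c 5c 02 11) = 0109
m2: inner = H(54 36 36 e7 4b 79 ec) = 03 57; tag = H(3e 5c 5c 03 57) = 0150
m3: inner = H(54 36 36 44 b8 a9 28) = 02 8d; tag = H(3e 5c 5c 02 8d) = 0185 ← matches
m4: inner = H(54 36 36 ec 70 29 93) = 02 d8; tag = H(3e 5c 5c 02 d8) = 01d0

3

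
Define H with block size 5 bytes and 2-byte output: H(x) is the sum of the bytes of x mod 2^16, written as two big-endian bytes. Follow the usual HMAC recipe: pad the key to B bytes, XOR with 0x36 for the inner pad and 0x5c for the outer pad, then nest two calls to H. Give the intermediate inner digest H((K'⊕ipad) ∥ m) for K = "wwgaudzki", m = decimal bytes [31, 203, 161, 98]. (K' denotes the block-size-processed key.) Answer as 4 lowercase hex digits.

Key "wwgaudzki" = 77 77 67 61 75 64 7a 6b 69 is 9 bytes > B = 5, so hash it first: H(key) = 03 dd, then zero-pad to 5 bytes: K' = 03 dd 00 00 00.
K' ⊕ ipad = 35 eb 36 36 36.
Inner input = 35 eb 36 36 36 ∥ 1f cb a1 62.
Inner hash: sum = 53+235+54+54+54+31+203+161+98 = 943 → 03 af.

03af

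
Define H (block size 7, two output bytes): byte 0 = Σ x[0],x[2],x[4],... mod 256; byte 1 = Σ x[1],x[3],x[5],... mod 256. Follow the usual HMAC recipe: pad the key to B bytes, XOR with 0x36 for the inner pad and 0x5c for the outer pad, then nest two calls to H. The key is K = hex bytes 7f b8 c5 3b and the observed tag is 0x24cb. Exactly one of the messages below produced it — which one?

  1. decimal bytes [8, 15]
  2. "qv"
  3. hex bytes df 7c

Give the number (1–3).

Key hex bytes 7f b8 c5 3b is 4 bytes ≤ B = 7; zero-pad to 7 bytes: K' = 7f b8 c5 3b 00 00 00.
K' ⊕ ipad = 49 8e f3 0d 36 36 36; K' ⊕ opad = 23 e4 99 67 5c 5c 5c.
m1: inner = H(49 8e f3 0d 36 36 36 08 0f) = b7 d9; tag = H(23 e4 99 67 5c 5c 5c b7 d9) = 4d5e
m2: inner = H(49 8e f3 0d 36 36 36 71 76) = 1e 42; tag = H(23 e4 99 67 5c 5c 5c 1e 42) = b6c5
m3: inner = H(49 8e f3 0d 36 36 36 df 7c) = 24 b0; tag = H(23 e4 99 67 5c 5c 5c 24 b0) = 24cb ← matches

3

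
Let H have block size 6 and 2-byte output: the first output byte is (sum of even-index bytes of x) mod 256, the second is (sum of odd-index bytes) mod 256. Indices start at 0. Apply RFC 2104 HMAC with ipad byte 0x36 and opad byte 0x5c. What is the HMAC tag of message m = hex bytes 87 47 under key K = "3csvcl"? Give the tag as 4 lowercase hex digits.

03cf

Key "3csvcl" = 33 63 73 76 63 6c is exactly B = 6 bytes: K' = 33 63 73 76 63 6c.
K' ⊕ ipad = 05 55 45 40 55 5a.  K' ⊕ opad = 6f 3f 2f 2a 3f 30.
Inner input = (K'⊕ipad) ∥ m = 05 55 45 40 55 5a ∥ 87 47.
Inner hash: even-index sum = 294 mod 256 = 38; odd-index sum = 310 mod 256 = 54 → 26 36.
Outer input = (K'⊕opad) ∥ inner = 6f 3f 2f 2a 3f 30 ∥ 26 36.
Outer hash (tag): even-index sum = 259 mod 256 = 3; odd-index sum = 207 mod 256 = 207 → 03 cf.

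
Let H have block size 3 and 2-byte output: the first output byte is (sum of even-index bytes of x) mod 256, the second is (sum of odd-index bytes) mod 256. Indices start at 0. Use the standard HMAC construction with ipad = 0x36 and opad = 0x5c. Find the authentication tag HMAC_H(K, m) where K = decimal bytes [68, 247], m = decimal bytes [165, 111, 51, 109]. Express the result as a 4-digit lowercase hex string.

Key decimal bytes [68, 247] = 44 f7 is 2 bytes ≤ B = 3; zero-pad to 3 bytes: K' = 44 f7 00.
K' ⊕ ipad = 72 c1 36.  K' ⊕ opad = 18 ab 5c.
Inner input = (K'⊕ipad) ∥ m = 72 c1 36 ∥ a5 6f 33 6d.
Inner hash: even-index sum = 388 mod 256 = 132; odd-index sum = 409 mod 256 = 153 → 84 99.
Outer input = (K'⊕opad) ∥ inner = 18 ab 5c ∥ 84 99.
Outer hash (tag): even-index sum = 269 mod 256 = 13; odd-index sum = 303 mod 256 = 47 → 0d 2f.

0d2f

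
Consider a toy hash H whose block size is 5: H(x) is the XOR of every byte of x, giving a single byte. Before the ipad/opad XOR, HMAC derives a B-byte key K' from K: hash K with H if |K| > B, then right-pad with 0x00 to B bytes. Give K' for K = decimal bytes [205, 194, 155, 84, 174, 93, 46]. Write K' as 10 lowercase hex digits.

1d00000000

|K| = 7 > B = 5, so first hash the key.
H(K): XOR cd⊕c2⊕9b⊕54⊕ae⊕5d⊕2e = 1d.
Zero-pad H(K) = 1d to 5 bytes: K' = 1d 00 00 00 00.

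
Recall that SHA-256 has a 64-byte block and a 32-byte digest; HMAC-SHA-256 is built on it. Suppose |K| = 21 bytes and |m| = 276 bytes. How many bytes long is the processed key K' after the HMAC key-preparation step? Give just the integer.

Key is 21 ≤ 64 bytes, zero-padded: |K'| = 64.

64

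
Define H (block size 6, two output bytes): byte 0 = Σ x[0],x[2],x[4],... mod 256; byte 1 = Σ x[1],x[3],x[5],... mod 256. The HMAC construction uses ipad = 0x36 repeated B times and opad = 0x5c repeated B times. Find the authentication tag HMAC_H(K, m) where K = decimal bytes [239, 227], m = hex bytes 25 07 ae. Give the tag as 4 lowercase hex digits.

83bf

Key decimal bytes [239, 227] = ef e3 is 2 bytes ≤ B = 6; zero-pad to 6 bytes: K' = ef e3 00 00 00 00.
K' ⊕ ipad = d9 d5 36 36 36 36.  K' ⊕ opad = b3 bf 5c 5c 5c 5c.
Inner input = (K'⊕ipad) ∥ m = d9 d5 36 36 36 36 ∥ 25 07 ae.
Inner hash: even-index sum = 536 mod 256 = 24; odd-index sum = 328 mod 256 = 72 → 18 48.
Outer input = (K'⊕opad) ∥ inner = b3 bf 5c 5c 5c 5c ∥ 18 48.
Outer hash (tag): even-index sum = 387 mod 256 = 131; odd-index sum = 447 mod 256 = 191 → 83 bf.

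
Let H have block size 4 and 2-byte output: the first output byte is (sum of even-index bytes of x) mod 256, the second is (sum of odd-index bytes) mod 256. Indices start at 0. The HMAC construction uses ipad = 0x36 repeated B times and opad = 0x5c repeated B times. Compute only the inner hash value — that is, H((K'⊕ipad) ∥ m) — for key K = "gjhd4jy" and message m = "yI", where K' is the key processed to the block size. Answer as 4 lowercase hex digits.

Key "gjhd4jy" = 67 6a 68 64 34 6a 79 is 7 bytes > B = 4, so hash it first: H(key) = 7c 38, then zero-pad to 4 bytes: K' = 7c 38 00 00.
K' ⊕ ipad = 4a 0e 36 36.
Inner input = 4a 0e 36 36 ∥ 79 49.
Inner hash: even-index sum = 249 mod 256 = 249; odd-index sum = 141 mod 256 = 141 → f9 8d.

f98d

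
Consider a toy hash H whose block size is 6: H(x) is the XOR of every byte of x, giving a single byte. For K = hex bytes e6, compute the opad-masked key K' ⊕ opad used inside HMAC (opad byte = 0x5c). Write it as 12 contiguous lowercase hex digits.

ba5c5c5c5c5c

Key hex bytes e6 is 1 byte ≤ B = 6; zero-pad to 6 bytes: K' = e6 00 00 00 00 00.
XOR each byte with 0x5c: e6⊕5c=ba, 00⊕5c=5c, 00⊕5c=5c, 00⊕5c=5c, 00⊕5c=5c, 00⊕5c=5c.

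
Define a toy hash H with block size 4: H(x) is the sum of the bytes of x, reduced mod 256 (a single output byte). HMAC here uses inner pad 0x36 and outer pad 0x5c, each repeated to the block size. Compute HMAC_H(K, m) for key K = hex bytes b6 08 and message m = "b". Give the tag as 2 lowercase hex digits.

Key hex bytes b6 08 is 2 bytes ≤ B = 4; zero-pad to 4 bytes: K' = b6 08 00 00.
K' ⊕ ipad = 80 3e 36 36.  K' ⊕ opad = ea 54 5c 5c.
Inner input = (K'⊕ipad) ∥ m = 80 3e 36 36 ∥ 62.
Inner hash: sum = 128+62+54+54+98 = 396; mod 256 = 140 → 8c.
Outer input = (K'⊕opad) ∥ inner = ea 54 5c 5c ∥ 8c.
Outer hash (tag): sum = 234+84+92+92+140 = 642; mod 256 = 130 → 82.

82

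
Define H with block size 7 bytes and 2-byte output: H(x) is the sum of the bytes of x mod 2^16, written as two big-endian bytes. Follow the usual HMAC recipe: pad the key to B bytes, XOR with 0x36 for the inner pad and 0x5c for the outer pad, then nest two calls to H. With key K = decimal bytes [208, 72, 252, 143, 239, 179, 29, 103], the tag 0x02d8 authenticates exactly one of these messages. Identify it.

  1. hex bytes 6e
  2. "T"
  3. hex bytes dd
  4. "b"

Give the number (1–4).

3

Key decimal bytes [208, 72, 252, 143, 239, 179, 29, 103] = d0 48 fc 8f ef b3 1d 67 is 8 bytes > B = 7, so hash it first: H(key) = 04 c9, then zero-pad to 7 bytes: K' = 04 c9 00 00 00 00 00.
K' ⊕ ipad = 32 ff 36 36 36 36 36; K' ⊕ opad = 58 95 5c 5c 5c 5c 5c.
m1: inner = H(32 ff 36 36 36 36 36 6e) = 02 ad; tag = H(58 95 5c 5c 5c 5c 5c 02 ad) = 0368
m2: inner = H(32 ff 36 36 36 36 36 54) = 02 93; tag = H(58 95 5c 5c 5c 5c 5c 02 93) = 034e
m3: inner = H(32 ff 36 36 36 36 36 dd) = 03 1c; tag = H(58 95 5c 5c 5c 5c 5c 03 1c) = 02d8 ← matches
m4: inner = H(32 ff 36 36 36 36 36 62) = 02 a1; tag = H(58 95 5c 5c 5c 5c 5c 02 a1) = 035c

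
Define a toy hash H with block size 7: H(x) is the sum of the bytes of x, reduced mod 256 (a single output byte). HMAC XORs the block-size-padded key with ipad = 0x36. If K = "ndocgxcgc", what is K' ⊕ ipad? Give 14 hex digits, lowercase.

86363636363636

Key "ndocgxcgc" = 6e 64 6f 63 67 78 63 67 63 is 9 bytes > B = 7, so hash it first: H(key) = b0, then zero-pad to 7 bytes: K' = b0 00 00 00 00 00 00.
XOR each byte with 0x36: b0⊕36=86, 00⊕36=36, 00⊕36=36, 00⊕36=36, 00⊕36=36, 00⊕36=36, 00⊕36=36.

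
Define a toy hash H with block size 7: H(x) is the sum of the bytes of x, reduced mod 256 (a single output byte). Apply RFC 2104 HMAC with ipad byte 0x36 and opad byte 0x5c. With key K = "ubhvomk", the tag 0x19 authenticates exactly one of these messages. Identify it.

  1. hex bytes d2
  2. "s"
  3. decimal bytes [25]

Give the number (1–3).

Key "ubhvomk" = 75 62 68 76 6f 6d 6b is exactly B = 7 bytes: K' = 75 62 68 76 6f 6d 6b.
K' ⊕ ipad = 43 54 5e 40 59 5b 5d; K' ⊕ opad = 29 3e 34 2a 33 31 37.
m1: inner = H(43 54 5e 40 59 5b 5d d2) = 18; tag = H(29 3e 34 2a 33 31 37 18) = 78
m2: inner = H(43 54 5e 40 59 5b 5d 73) = b9; tag = H(29 3e 34 2a 33 31 37 b9) = 19 ← matches
m3: inner = H(43 54 5e 40 59 5b 5d 19) = 5f; tag = H(29 3e 34 2a 33 31 37 5f) = bf

2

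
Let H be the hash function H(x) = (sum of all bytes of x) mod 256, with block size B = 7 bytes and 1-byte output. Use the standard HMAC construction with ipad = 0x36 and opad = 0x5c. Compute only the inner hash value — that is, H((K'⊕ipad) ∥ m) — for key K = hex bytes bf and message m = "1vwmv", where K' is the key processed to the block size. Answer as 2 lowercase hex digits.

Key hex bytes bf is 1 byte ≤ B = 7; zero-pad to 7 bytes: K' = bf 00 00 00 00 00 00.
K' ⊕ ipad = 89 36 36 36 36 36 36.
Inner input = 89 36 36 36 36 36 36 ∥ 31 76 77 6d 76.
Inner hash: sum = 137+54+54+54+54+54+54+49+118+119+109+118 = 974; mod 256 = 206 → ce.

ce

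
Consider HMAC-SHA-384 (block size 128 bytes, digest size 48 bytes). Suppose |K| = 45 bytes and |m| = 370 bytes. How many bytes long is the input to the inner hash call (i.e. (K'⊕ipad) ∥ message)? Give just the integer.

Key is 45 ≤ 128 bytes, zero-padded: |K'| = 128.
Inner input = (K'⊕ipad) ∥ m → 128 + 370 = 498 bytes.

498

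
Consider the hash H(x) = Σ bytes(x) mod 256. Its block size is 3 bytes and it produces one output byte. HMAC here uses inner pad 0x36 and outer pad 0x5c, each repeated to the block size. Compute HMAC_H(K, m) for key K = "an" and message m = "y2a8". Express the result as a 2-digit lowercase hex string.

Key "an" = 61 6e is 2 bytes ≤ B = 3; zero-pad to 3 bytes: K' = 61 6e 00.
K' ⊕ ipad = 57 58 36.  K' ⊕ opad = 3d 32 5c.
Inner input = (K'⊕ipad) ∥ m = 57 58 36 ∥ 79 32 61 38.
Inner hash: sum = 87+88+54+121+50+97+56 = 553; mod 256 = 41 → 29.
Outer input = (K'⊕opad) ∥ inner = 3d 32 5c ∥ 29.
Outer hash (tag): sum = 61+50+92+41 = 244 → f4.

f4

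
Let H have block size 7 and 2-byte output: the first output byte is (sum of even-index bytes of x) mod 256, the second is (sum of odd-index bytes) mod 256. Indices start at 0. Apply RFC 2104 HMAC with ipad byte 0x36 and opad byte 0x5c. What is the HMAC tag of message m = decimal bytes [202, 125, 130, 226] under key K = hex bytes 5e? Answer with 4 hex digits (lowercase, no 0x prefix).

Key hex bytes 5e is 1 byte ≤ B = 7; zero-pad to 7 bytes: K' = 5e 00 00 00 00 00 00.
K' ⊕ ipad = 68 36 36 36 36 36 36.  K' ⊕ opad = 02 5c 5c 5c 5c 5c 5c.
Inner input = (K'⊕ipad) ∥ m = 68 36 36 36 36 36 36 ∥ ca 7d 82 e2.
Inner hash: even-index sum = 617 mod 256 = 105; odd-index sum = 494 mod 256 = 238 → 69 ee.
Outer input = (K'⊕opad) ∥ inner = 02 5c 5c 5c 5c 5c 5c ∥ 69 ee.
Outer hash (tag): even-index sum = 516 mod 256 = 4; odd-index sum = 381 mod 256 = 125 → 04 7d.

047d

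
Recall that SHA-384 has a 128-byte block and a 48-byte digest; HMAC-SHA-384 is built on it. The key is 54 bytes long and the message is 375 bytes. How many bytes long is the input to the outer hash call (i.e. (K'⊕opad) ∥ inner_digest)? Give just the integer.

Key is 54 ≤ 128 bytes, zero-padded: |K'| = 128.
Outer input = (K'⊕opad) ∥ H(inner) → 128 + 48 = 176 bytes.

176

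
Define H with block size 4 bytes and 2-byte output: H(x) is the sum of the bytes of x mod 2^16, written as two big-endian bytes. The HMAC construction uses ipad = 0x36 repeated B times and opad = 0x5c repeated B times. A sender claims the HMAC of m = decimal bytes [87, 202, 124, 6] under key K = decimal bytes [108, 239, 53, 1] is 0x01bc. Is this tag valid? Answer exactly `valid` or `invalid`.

valid

Key decimal bytes [108, 239, 53, 1] = 6c ef 35 01 is exactly B = 4 bytes: K' = 6c ef 35 01.
K' ⊕ ipad = 5a d9 03 37; K' ⊕ opad = 30 b3 69 5d.
Inner hash: sum = 90+217+3+55+87+202+124+6 = 784 → 03 10.
Outer hash (recomputed tag): sum = 48+179+105+93+3+16 = 444 → 01 bc.
Recomputed tag = 01bc; claimed = 01bc → match.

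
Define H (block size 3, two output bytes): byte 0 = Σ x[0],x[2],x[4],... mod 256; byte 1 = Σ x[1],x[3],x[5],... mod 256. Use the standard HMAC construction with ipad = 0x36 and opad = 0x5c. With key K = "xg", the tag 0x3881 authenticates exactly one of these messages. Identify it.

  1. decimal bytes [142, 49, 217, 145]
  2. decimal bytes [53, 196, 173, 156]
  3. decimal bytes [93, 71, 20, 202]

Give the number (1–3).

1

Key "xg" = 78 67 is 2 bytes ≤ B = 3; zero-pad to 3 bytes: K' = 78 67 00.
K' ⊕ ipad = 4e 51 36; K' ⊕ opad = 24 3b 5c.
m1: inner = H(4e 51 36 8e 31 d9 91) = 46 b8; tag = H(24 3b 5c 46 b8) = 3881 ← matches
m2: inner = H(4e 51 36 35 c4 ad 9c) = e4 33; tag = H(24 3b 5c e4 33) = b31f
m3: inner = H(4e 51 36 5d 47 14 ca) = 95 c2; tag = H(24 3b 5c 95 c2) = 42d0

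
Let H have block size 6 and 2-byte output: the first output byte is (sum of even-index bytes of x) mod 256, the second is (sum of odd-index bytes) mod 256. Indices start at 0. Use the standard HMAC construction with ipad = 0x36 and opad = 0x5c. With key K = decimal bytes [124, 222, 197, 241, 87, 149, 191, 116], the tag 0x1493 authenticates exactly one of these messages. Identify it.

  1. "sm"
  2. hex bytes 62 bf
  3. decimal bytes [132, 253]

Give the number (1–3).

3

Key decimal bytes [124, 222, 197, 241, 87, 149, 191, 116] = 7c de c5 f1 57 95 bf 74 is 8 bytes > B = 6, so hash it first: H(key) = 57 d8, then zero-pad to 6 bytes: K' = 57 d8 00 00 00 00.
K' ⊕ ipad = 61 ee 36 36 36 36; K' ⊕ opad = 0b 84 5c 5c 5c 5c.
m1: inner = H(61 ee 36 36 36 36 73 6d) = 40 c7; tag = H(0b 84 5c 5c 5c 5c 40 c7) = 0303
m2: inner = H(61 ee 36 36 36 36 62 bf) = 2f 19; tag = H(0b 84 5c 5c 5c 5c 2f 19) = f255
m3: inner = H(61 ee 36 36 36 36 84 fd) = 51 57; tag = H(0b 84 5c 5c 5c 5c 51 57) = 1493 ← matches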